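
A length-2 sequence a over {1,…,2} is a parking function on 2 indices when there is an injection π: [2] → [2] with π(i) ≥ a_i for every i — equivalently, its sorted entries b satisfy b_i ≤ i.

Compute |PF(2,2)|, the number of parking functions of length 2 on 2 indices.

|PF| = 1·3^1 = 1·3 = 3
One tuple (2,1) → sorted (1,2): b_i ≤ i ∀i, a PF.

3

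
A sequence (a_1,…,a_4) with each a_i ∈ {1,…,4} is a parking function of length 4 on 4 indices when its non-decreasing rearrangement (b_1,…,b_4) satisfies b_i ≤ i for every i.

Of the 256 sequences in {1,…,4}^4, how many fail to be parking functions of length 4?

131

#PF = (4+1−4)·(4+1)^{4−1} = 1 · 125 = 125 (Pollak)
One tuple (4,4,3,4) → sorted (3,4,4,4): b_1=3>1, not a PF.
4^4 − 125 = 256 − 125 = 131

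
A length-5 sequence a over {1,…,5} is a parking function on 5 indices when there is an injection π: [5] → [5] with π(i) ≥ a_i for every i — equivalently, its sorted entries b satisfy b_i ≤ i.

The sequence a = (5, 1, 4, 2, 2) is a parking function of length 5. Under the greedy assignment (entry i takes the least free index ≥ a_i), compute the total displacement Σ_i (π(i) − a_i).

1

Σπ = 15 ({1..5} each once); Σa = 5+1+4+2+2 = 14; disp = 15−14 = 1.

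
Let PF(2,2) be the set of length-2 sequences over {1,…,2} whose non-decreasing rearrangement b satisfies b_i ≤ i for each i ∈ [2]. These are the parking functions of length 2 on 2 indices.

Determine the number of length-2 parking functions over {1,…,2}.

|PF(2,2)| = 1·3^1 = 1 · 3 = 3
Check (2,1) → sorted (1,2): b_i ≤ i ∀i, a PF.

3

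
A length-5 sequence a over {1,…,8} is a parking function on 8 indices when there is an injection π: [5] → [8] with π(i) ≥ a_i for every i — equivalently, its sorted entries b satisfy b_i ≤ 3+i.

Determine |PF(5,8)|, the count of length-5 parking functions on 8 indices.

26244

|PF(5,8)| = (8−5+1)·(8+1)^(5−1) = 4×6561 = 26244 (Konheim–Weiss)
Check (4,1,7,5,8) → sorted (1,4,5,7,8): b_i ≤ 3+i ∀i, a PF.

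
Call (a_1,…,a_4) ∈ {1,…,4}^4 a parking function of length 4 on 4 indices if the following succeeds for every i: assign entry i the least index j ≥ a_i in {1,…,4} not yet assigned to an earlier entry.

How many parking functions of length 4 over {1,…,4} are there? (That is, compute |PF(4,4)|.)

125

#PF = (4+1−4)·(4+1)^{4−1} = 1 · 125 = 125 (Pollak)
One tuple (1,2,4,1) → sorted (1,1,2,4): b_i ≤ i ∀i, a PF.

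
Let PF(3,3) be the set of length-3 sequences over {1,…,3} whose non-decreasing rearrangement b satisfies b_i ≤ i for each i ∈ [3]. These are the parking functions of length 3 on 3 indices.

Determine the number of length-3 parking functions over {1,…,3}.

16

|PF| = 1·4^2 = 1·16 = 16 [KW]
Check (1,2,3) → sorted (1,2,3): b_i ≤ i ∀i, a PF.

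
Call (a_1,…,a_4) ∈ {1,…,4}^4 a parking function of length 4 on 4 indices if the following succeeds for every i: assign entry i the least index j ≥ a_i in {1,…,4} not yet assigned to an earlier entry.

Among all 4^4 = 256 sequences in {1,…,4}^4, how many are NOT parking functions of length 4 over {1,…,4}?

|PF| = (5−4)·5^(4−1) = 1 · 125 = 125 [KW]
Example (2,3,4,4) → sorted (2,3,4,4): b_1=2>1, not a PF.
4^4 − 125 = 256 − 125 = 131

131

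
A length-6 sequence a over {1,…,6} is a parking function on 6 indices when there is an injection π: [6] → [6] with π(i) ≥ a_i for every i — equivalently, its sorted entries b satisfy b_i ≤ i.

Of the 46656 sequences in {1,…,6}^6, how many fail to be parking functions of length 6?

#PF = (6+1−6)·(6+1)^{6−1} = 1×16807 = 16807 (Pollak)
Example (4,4,4,5,6,3) → sorted (3,4,4,4,5,6): b_1=3>1, not a PF.
Total 46656; non-PF = 46656−16807 = 29849

29849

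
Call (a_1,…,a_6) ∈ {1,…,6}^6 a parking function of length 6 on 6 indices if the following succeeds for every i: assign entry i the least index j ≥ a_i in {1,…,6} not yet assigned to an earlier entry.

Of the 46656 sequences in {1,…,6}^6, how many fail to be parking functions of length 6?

29849

|PF(6,6)| = (7−6)·7^(6−1) = 1 · 16807 = 16807 (Pollak)
Check (5,6,3,4,6,1) → sorted (1,3,4,5,6,6): b_2=3>2, not a PF.
Total 46656; non-PF = 46656−16807 = 29849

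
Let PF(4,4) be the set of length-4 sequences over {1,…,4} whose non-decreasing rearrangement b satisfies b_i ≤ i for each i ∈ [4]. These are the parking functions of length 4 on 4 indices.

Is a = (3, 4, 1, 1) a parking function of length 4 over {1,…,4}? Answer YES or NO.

Rearranged: b = (1, 1, 3, 4).
  b_1=1 ≤ 1
  b_2=1 ≤ 2
  b_3=3 ≤ 3
  b_4=4 ≤ 4
All bounds hold ⇒ YES

YES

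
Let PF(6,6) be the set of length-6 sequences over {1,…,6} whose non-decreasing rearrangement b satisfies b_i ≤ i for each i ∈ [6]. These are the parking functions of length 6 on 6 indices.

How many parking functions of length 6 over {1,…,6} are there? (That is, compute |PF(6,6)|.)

16807

Count = (6+1−6)·(6+1)^{6−1} = 1 · 16807 = 16807 (Konheim–Weiss)
E.g. (3,5,1,4,5,1) → sorted (1,1,3,4,5,5): b_i ≤ i ∀i, a PF.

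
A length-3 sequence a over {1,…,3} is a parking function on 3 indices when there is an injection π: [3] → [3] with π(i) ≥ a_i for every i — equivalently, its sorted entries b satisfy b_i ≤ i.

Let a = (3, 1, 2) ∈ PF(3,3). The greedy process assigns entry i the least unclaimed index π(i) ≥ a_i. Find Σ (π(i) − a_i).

0

Σπ(i) = 1+…+3 = 6; Σa = 3+1+2 = 6; disp = 6−6 = 0.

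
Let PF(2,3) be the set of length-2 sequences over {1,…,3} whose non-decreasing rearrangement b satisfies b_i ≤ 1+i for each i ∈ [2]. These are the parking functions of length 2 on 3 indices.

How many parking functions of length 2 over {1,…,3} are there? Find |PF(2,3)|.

Count = 2·4^1 = 2 · 4 = 8
One tuple (2,3) → sorted (2,3): b_i ≤ 1+i ∀i, a PF.

8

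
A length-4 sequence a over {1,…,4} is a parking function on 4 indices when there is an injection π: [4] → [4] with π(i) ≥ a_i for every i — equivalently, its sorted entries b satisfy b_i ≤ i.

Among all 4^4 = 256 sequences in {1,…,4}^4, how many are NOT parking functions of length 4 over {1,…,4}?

131

|PF| = 1·5^3 = 1×125 = 125 (Konheim–Weiss)
Check (4,4,3,4) → sorted (3,4,4,4): b_1=3>1, not a PF.
Total 256; non-PF = 256−125 = 131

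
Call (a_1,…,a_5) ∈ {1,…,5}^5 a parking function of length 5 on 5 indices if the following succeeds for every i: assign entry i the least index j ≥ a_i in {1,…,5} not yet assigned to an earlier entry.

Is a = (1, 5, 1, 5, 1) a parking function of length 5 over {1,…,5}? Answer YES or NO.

Rearranged: b = (1, 1, 1, 5, 5).
  b_1=1 ≤ 1
  b_2=1 ≤ 2
  b_3=1 ≤ 3
  b_4=5 > 4
  fails at i=4 ⇒ NO

NO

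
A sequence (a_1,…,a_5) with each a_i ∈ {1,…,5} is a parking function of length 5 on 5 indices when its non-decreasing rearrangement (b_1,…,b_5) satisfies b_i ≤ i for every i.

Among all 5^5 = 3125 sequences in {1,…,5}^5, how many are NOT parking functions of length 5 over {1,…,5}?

1829

|PF(5,5)| = (6−5)·6^(5−1) = 1·1296 = 1296 (Pollak)
E.g. (3,4,4,5,5) → sorted (3,4,4,5,5): b_1=3>1, not a PF.
So 3125 − 1296 = 1829 fail.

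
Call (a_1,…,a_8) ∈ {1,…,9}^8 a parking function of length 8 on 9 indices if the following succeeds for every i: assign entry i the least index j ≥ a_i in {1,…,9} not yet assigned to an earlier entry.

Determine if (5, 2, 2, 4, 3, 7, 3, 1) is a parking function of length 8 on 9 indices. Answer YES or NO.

YES

Order a: b = (1, 2, 2, 3, 3, 4, 5, 7).
  b_1=1 ≤ 2
  b_2=2 ≤ 3
  b_3=2 ≤ 4
  b_4=3 ≤ 5
  b_5=3 ≤ 6
  b_6=4 ≤ 7
  b_7=5 ≤ 8
  b_8=7 ≤ 9
All bounds hold ⇒ YES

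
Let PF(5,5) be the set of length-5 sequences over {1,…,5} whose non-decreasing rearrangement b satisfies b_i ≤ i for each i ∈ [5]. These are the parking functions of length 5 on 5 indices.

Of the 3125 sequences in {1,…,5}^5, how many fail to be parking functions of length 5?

|PF| = (5+1−5)·(5+1)^{5−1} = 1·1296 = 1296 [KW]
One tuple (4,4,5,4,1) → sorted (1,4,4,4,5): b_2=4>2, not a PF.
Total 3125; non-PF = 3125−1296 = 1829

1829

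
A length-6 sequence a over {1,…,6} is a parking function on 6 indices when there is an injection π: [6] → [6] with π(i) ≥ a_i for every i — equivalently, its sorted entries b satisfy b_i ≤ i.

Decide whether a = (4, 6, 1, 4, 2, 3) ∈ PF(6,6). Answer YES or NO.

Rearranged: b = (1, 2, 3, 4, 4, 6).
  b_1=1 ≤ 1
  b_2=2 ≤ 2
  b_3=3 ≤ 3
  b_4=4 ≤ 4
  b_5=4 ≤ 5
  b_6=6 ≤ 6
All bounds hold ⇒ YES

YES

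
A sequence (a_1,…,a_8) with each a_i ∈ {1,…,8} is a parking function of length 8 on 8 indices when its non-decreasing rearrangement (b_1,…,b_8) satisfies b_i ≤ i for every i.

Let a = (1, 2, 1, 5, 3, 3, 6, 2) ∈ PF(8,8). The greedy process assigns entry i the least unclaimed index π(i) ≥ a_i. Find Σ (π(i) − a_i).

Σπ(i) = 1+…+8 = 36; Σa = 1+2+1+5+3+3+6+2 = 23; disp = 36−23 = 13.

13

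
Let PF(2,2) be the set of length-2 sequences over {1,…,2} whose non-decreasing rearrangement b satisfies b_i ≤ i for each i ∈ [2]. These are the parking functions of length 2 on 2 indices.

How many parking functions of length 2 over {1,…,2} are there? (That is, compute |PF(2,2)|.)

3

#PF = (2+1−2)·(2+1)^{2−1} = 1×3 = 3 [KW]
One tuple (1,1) → sorted (1,1): b_i ≤ i ∀i, a PF.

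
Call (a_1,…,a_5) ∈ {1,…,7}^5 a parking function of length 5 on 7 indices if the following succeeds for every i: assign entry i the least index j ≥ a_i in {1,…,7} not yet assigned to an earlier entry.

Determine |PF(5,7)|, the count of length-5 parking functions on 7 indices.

12288

|PF| = (8−5)·8^(5−1) = 3×4096 = 12288
Example (6,5,1,6,3) → sorted (1,3,5,6,6): b_i ≤ 2+i ∀i, a PF.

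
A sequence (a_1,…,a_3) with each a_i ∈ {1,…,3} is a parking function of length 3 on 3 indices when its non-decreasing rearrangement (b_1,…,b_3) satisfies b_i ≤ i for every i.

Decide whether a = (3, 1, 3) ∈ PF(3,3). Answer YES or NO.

Order a: b = (1, 3, 3).
  b_1=1 ≤ 1
  b_2=3 > 2
  fails at i=2 ⇒ NO

NO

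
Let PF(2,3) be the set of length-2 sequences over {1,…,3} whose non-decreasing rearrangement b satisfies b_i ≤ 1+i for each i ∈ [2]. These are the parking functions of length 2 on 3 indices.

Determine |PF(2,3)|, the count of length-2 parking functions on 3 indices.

Count = 2·4^1 = 2·4 = 8 [KW]
E.g. (1,2) → sorted (1,2): b_i ≤ 1+i ∀i, a PF.

8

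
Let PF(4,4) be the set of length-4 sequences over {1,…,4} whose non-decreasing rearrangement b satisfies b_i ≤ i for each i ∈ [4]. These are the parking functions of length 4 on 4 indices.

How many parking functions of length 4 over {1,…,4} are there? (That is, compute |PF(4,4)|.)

#PF = 1·5^3 = 1·125 = 125 (Pollak)
One tuple (3,4,1,2) → sorted (1,2,3,4): b_i ≤ i ∀i, a PF.

125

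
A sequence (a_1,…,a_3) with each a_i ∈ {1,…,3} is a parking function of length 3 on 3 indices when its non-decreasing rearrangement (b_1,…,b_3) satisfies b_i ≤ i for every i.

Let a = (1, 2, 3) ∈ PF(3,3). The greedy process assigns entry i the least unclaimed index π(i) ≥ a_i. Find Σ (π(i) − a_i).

0

Σπ(i) = 1+…+3 = 6; Σa = 1+2+3 = 6; disp = 6−6 = 0.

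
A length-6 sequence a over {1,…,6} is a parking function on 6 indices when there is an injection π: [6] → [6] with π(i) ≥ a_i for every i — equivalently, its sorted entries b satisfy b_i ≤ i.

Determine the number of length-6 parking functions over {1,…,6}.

|PF| = 1·7^5 = 1×16807 = 16807 (Pollak)
One tuple (2,2,1,6,5,2) → sorted (1,2,2,2,5,6): b_i ≤ i ∀i, a PF.

16807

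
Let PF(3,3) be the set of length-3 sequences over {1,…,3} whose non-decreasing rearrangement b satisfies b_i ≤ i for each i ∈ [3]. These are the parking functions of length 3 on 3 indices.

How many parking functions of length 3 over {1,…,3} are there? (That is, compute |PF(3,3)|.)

#PF = (4−3)·4^(3−1) = 1×16 = 16 [KW]
One tuple (3,2,1) → sorted (1,2,3): b_i ≤ i ∀i, a PF.

16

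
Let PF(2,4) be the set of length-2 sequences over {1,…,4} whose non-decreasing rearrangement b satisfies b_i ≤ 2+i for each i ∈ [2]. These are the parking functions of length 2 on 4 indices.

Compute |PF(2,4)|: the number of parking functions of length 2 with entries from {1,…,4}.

15

Count = 3·5^1 = 3 · 5 = 15 [KW]
E.g. (2,4) → sorted (2,4): b_i ≤ 2+i ∀i, a PF.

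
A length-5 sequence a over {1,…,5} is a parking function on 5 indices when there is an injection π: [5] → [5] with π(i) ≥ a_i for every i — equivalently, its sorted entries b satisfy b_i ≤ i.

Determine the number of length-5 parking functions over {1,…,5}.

Count = (6−5)·6^(5−1) = 1 · 1296 = 1296 [KW]
Check (3,1,4,2,4) → sorted (1,2,3,4,4): b_i ≤ i ∀i, a PF.

1296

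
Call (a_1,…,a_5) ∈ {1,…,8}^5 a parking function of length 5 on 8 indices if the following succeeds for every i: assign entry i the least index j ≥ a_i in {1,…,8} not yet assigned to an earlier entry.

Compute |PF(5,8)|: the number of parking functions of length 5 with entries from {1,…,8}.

#PF = (8+1−5)·(8+1)^{5−1} = 4·6561 = 26244 (Pollak)
Example (5,2,4,3,7) → sorted (2,3,4,5,7): b_i ≤ 3+i ∀i, a PF.

26244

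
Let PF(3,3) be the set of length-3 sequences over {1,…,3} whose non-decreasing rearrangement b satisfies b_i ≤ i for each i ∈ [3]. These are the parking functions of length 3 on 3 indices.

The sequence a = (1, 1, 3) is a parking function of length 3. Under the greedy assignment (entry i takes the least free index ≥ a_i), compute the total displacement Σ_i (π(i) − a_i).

1

Σπ(i) = 1+…+3 = 6; Σa = 1+1+3 = 5; disp = 6−5 = 1.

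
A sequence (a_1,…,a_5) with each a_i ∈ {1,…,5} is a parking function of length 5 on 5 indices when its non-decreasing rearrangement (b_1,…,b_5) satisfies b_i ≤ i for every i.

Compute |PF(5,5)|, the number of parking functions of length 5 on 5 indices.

1296

Count = 1·6^4 = 1×1296 = 1296
One tuple (2,1,3,5,1) → sorted (1,1,2,3,5): b_i ≤ i ∀i, a PF.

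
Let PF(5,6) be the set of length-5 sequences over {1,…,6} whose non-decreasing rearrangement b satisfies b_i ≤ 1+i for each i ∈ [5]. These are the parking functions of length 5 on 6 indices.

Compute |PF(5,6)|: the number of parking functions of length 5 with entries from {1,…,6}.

Count = (6−5+1)·(6+1)^(5−1) = 2×2401 = 4802 [KW]
Check (4,3,2,2,4) → sorted (2,2,3,4,4): b_i ≤ 1+i ∀i, a PF.

4802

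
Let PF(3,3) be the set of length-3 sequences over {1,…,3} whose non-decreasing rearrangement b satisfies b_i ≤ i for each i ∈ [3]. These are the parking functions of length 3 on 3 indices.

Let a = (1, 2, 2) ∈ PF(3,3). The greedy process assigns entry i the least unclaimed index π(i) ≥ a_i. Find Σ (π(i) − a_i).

Σπ(i) = 1+…+3 = 6; Σa = 1+2+2 = 5; disp = 6−5 = 1.

1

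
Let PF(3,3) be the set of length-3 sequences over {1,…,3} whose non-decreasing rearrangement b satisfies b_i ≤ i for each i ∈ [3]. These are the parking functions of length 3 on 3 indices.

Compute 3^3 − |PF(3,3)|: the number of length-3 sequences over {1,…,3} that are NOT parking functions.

11

|PF(3,3)| = (4−3)·4^(3−1) = 1·16 = 16 (Pollak)
E.g. (2,2,3) → sorted (2,2,3): b_1=2>1, not a PF.
3^3 − 16 = 27 − 16 = 11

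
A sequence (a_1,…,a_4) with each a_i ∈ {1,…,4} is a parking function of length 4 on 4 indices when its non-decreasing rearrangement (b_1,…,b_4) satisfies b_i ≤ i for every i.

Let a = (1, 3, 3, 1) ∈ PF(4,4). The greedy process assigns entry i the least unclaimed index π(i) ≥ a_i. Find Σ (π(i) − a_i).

Σπ(i) = 1+…+4 = 10; Σa = 1+3+3+1 = 8; disp = 10−8 = 2.

2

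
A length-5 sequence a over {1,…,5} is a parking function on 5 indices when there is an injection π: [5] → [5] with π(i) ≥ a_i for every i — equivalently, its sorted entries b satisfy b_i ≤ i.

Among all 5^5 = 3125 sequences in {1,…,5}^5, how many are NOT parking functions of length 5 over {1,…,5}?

1829

#PF = (5−5+1)·(5+1)^(5−1) = 1×1296 = 1296 (Konheim–Weiss)
One tuple (5,5,1,5,5) → sorted (1,5,5,5,5): b_2=5>2, not a PF.
5^5 − 1296 = 3125 − 1296 = 1829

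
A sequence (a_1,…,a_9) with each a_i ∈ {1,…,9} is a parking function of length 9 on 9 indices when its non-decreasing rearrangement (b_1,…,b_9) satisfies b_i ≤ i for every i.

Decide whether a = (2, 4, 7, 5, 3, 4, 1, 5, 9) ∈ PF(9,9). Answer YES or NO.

Sorted: b = (1, 2, 3, 4, 4, 5, 5, 7, 9).
  b_1=1 ≤ 1
  b_2=2 ≤ 2
  b_3=3 ≤ 3
  b_4=4 ≤ 4
  b_5=4 ≤ 5
  b_6=5 ≤ 6
  b_7=5 ≤ 7
  b_8=7 ≤ 8
  b_9=9 ≤ 9
All bounds hold ⇒ YES

YES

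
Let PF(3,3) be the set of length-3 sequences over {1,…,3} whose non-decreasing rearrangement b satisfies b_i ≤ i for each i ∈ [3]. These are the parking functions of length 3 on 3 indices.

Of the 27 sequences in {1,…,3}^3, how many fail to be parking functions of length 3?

|PF(3,3)| = (3+1−3)·(3+1)^{3−1} = 1×16 = 16 (Konheim–Weiss)
Example (1,3,3) → sorted (1,3,3): b_2=3>2, not a PF.
So 27 − 16 = 11 fail.

11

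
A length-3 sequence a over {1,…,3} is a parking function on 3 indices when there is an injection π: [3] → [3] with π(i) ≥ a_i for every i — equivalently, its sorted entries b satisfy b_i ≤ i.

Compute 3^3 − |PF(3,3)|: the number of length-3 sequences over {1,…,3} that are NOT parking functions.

11

#PF = (4−3)·4^(3−1) = 1 · 16 = 16 [KW]
Example (2,3,3) → sorted (2,3,3): b_1=2>1, not a PF.
So 27 − 16 = 11 fail.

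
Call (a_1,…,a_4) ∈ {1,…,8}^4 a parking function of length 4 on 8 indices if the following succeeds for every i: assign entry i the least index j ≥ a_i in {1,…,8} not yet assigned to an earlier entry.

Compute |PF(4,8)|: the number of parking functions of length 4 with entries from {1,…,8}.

#PF = (9−4)·9^(4−1) = 5 · 729 = 3645 (Pollak)
E.g. (5,7,8,5) → sorted (5,5,7,8): b_i ≤ 4+i ∀i, a PF.

3645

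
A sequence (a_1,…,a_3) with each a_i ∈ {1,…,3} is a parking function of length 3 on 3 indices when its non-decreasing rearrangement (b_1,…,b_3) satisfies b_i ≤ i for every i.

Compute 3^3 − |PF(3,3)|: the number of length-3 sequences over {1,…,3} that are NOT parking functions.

|PF| = (3−3+1)·(3+1)^(3−1) = 1 · 16 = 16 (Pollak)
One tuple (2,3,3) → sorted (2,3,3): b_1=2>1, not a PF.
Total 27; non-PF = 27−16 = 11

11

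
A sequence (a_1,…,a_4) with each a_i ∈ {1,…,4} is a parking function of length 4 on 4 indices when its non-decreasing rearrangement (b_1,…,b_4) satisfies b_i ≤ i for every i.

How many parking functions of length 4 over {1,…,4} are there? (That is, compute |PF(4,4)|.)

|PF| = (4+1−4)·(4+1)^{4−1} = 1×125 = 125 (Pollak)
E.g. (3,2,3,1) → sorted (1,2,3,3): b_i ≤ i ∀i, a PF.

125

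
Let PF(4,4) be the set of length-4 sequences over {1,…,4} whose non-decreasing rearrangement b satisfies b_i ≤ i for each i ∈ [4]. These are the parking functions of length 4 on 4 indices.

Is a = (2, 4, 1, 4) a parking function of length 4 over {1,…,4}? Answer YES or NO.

NO

Order a: b = (1, 2, 4, 4).
  b_1=1 ≤ 1
  b_2=2 ≤ 2
  b_3=4 > 3
  fails at i=3 ⇒ NO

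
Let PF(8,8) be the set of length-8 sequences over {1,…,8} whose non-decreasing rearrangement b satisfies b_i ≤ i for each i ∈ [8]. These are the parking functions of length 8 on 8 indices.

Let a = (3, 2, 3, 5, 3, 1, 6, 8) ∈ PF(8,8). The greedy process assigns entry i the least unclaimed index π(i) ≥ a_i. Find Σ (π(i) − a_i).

5

Σπ = 8·9/2 = 36 (π permutes [8]); Σa = 3+2+3+5+3+1+6+8 = 31; disp = 36−31 = 5.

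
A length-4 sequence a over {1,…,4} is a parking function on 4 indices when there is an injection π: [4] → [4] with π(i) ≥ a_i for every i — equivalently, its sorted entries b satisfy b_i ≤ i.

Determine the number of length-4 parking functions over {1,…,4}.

|PF| = (5−4)·5^(4−1) = 1×125 = 125 (Pollak)
Example (1,2,1,1) → sorted (1,1,1,2): b_i ≤ i ∀i, a PF.

125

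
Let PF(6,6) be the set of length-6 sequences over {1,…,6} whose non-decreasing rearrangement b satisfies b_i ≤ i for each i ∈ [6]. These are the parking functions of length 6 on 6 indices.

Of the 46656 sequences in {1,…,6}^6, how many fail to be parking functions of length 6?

29849

#PF = (6−6+1)·(6+1)^(6−1) = 1·16807 = 16807
Example (6,3,6,4,5,5) → sorted (3,4,5,5,6,6): b_1=3>1, not a PF.
Total 46656; non-PF = 46656−16807 = 29849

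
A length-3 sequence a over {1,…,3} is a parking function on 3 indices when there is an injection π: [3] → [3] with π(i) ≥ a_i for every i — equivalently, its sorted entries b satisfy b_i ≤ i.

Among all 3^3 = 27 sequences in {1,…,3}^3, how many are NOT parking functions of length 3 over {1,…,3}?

11

Count = 1·4^2 = 1 · 16 = 16 (Pollak)
Example (3,2,2) → sorted (2,2,3): b_1=2>1, not a PF.
So 27 − 16 = 11 fail.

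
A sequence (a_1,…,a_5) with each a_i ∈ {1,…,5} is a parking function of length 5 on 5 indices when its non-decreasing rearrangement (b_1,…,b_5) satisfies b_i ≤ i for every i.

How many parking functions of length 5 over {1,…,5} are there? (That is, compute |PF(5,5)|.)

Count = (6−5)·6^(5−1) = 1 · 1296 = 1296 (Pollak)
One tuple (2,1,2,5,4) → sorted (1,2,2,4,5): b_i ≤ i ∀i, a PF.

1296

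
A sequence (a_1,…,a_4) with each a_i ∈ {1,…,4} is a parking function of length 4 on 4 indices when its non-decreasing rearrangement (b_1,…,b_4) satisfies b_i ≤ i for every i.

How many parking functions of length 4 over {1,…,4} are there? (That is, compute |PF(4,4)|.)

125

#PF = (4−4+1)·(4+1)^(4−1) = 1×125 = 125 (Konheim–Weiss)
E.g. (1,3,3,1) → sorted (1,1,3,3): b_i ≤ i ∀i, a PF.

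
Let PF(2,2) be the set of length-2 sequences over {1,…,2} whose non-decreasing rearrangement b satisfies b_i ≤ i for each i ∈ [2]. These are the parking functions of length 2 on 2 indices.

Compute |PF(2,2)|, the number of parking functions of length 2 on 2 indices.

3

Count = (3−2)·3^(2−1) = 1 · 3 = 3 [KW]
Example (1,1) → sorted (1,1): b_i ≤ i ∀i, a PF.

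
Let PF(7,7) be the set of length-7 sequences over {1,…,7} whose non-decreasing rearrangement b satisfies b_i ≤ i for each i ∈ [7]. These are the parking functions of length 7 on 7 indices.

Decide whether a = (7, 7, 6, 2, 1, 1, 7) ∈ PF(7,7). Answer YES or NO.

Order a: b = (1, 1, 2, 6, 7, 7, 7).
  b_1=1 ≤ 1
  b_2=1 ≤ 2
  b_3=2 ≤ 3
  b_4=6 > 4
  fails at i=4 ⇒ NO

NO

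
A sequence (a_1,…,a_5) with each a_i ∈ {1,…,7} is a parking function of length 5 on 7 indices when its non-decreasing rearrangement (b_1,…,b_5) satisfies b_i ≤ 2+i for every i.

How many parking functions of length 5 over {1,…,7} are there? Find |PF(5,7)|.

12288

#PF = 3·8^4 = 3 · 4096 = 12288
One tuple (3,4,4,4,2) → sorted (2,3,4,4,4): b_i ≤ 2+i ∀i, a PF.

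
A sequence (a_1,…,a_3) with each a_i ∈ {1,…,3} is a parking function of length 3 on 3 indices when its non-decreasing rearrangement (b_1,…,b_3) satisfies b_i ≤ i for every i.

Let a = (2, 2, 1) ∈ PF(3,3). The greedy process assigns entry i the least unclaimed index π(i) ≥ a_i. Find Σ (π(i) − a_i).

Σπ = 6 ({1..3} each once); Σa = 2+2+1 = 5; disp = 6−5 = 1.

1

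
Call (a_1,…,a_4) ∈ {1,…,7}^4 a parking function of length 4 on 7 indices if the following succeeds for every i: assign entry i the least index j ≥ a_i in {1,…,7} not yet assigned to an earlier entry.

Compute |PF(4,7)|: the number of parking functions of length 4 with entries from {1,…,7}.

#PF = 4·8^3 = 4·512 = 2048 (Pollak)
E.g. (1,3,2,7) → sorted (1,2,3,7): b_i ≤ 3+i ∀i, a PF.

2048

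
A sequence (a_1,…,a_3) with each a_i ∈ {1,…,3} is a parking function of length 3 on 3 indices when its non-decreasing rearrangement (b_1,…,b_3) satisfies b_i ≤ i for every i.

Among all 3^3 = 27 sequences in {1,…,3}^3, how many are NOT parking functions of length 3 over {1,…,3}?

11

|PF(3,3)| = (3+1−3)·(3+1)^{3−1} = 1·16 = 16 (Pollak)
Example (2,3,2) → sorted (2,2,3): b_1=2>1, not a PF.
Total 27; non-PF = 27−16 = 11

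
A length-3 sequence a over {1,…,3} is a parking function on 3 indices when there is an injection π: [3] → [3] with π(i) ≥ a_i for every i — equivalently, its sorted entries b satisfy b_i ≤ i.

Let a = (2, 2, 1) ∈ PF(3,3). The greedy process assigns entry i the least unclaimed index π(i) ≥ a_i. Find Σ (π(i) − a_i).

Σπ = 6 ({1..3} each once); Σa = 2+2+1 = 5; disp = 6−5 = 1.

1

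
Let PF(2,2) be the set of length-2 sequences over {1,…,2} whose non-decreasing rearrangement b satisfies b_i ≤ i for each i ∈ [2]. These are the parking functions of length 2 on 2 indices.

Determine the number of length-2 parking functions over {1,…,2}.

#PF = 1·3^1 = 1 · 3 = 3 [KW]
Example (2,1) → sorted (1,2): b_i ≤ i ∀i, a PF.

3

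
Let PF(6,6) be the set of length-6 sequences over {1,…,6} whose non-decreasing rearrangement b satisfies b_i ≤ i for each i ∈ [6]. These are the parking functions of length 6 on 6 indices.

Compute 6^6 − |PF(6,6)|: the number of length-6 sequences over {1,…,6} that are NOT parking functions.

|PF| = (6+1−6)·(6+1)^{6−1} = 1 · 16807 = 16807 [KW]
Check (2,4,5,3,4,6) → sorted (2,3,4,4,5,6): b_1=2>1, not a PF.
Total 46656; non-PF = 46656−16807 = 29849

29849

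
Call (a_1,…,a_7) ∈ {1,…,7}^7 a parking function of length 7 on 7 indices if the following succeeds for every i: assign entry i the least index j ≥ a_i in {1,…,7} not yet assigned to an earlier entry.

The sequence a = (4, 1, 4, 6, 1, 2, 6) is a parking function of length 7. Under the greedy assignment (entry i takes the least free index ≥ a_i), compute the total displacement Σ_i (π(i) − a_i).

4

Σπ = 28 ({1..7} each once); Σa = 4+1+4+6+1+2+6 = 24; disp = 28−24 = 4.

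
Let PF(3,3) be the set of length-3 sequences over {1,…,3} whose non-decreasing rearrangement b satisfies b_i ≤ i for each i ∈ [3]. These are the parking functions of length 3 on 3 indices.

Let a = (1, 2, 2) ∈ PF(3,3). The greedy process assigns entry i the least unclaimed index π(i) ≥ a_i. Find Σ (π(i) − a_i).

Σπ(i) = 1+…+3 = 6; Σa = 1+2+2 = 5; disp = 6−5 = 1.

1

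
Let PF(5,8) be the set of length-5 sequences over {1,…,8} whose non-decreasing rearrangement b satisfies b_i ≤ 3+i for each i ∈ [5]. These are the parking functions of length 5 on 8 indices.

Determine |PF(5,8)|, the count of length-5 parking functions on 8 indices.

26244

#PF = (9−5)·9^(5−1) = 4·6561 = 26244 [KW]
One tuple (5,6,7,3,7) → sorted (3,5,6,7,7): b_i ≤ 3+i ∀i, a PF.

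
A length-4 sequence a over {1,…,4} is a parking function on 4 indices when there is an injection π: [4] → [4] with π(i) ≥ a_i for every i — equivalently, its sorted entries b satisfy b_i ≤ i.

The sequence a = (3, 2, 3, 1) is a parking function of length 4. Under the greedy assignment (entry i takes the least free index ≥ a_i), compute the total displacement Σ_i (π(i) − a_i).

Σπ(i) = 1+…+4 = 10; Σa = 3+2+3+1 = 9; disp = 10−9 = 1.

1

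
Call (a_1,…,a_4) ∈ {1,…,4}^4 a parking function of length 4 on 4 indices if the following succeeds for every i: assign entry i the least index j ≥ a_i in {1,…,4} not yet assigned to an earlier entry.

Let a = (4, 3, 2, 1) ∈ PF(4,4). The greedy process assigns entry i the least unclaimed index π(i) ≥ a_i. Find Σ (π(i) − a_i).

Σπ(i) = 1+…+4 = 10; Σa = 4+3+2+1 = 10; disp = 10−10 = 0.

0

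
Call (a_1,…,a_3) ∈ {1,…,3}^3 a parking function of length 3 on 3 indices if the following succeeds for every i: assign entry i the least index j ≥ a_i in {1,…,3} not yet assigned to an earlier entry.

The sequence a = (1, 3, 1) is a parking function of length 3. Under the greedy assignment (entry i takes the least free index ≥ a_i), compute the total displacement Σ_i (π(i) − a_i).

Σπ = 3·4/2 = 6 (π permutes [3]); Σa = 1+3+1 = 5; disp = 6−5 = 1.

1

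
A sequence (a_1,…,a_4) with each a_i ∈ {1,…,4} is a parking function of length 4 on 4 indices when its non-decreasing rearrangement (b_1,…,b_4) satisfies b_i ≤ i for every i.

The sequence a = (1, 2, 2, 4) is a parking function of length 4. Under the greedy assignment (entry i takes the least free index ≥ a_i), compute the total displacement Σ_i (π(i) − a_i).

Σπ = 10 ({1..4} each once); Σa = 1+2+2+4 = 9; disp = 10−9 = 1.

1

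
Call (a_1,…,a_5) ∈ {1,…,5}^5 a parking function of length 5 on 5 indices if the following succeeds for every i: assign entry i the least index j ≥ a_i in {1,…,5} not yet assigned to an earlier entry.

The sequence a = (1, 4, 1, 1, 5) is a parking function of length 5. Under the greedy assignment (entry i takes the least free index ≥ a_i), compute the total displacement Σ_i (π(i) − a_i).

3

Σπ(i) = 1+…+5 = 15; Σa = 1+4+1+1+5 = 12; disp = 15−12 = 3.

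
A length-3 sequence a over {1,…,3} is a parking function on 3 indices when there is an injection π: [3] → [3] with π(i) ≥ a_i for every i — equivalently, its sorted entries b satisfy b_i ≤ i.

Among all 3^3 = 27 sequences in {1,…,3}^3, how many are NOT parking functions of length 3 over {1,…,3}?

|PF(3,3)| = (4−3)·4^(3−1) = 1·16 = 16 [KW]
E.g. (3,3,2) → sorted (2,3,3): b_1=2>1, not a PF.
3^3 − 16 = 27 − 16 = 11

11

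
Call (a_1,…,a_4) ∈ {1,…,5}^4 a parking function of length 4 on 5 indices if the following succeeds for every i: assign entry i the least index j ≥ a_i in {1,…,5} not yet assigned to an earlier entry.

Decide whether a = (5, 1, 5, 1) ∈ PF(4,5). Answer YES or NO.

Rearranged: b = (1, 1, 5, 5).
  b_1=1 ≤ 2
  b_2=1 ≤ 3
  b_3=5 > 4
  fails at i=3 ⇒ NO

NO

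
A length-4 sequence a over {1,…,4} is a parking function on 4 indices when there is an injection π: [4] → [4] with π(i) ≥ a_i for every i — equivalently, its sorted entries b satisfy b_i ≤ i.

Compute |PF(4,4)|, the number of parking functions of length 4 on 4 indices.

125

Count = (5−4)·5^(4−1) = 1·125 = 125 [KW]
Example (3,1,1,2) → sorted (1,1,2,3): b_i ≤ i ∀i, a PF.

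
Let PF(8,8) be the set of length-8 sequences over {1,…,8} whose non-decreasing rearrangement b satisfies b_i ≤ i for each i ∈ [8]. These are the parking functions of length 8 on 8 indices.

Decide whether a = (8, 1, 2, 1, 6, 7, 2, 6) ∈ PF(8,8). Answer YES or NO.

Rearranged: b = (1, 1, 2, 2, 6, 6, 7, 8).
  b_1=1 ≤ 1
  b_2=1 ≤ 2
  b_3=2 ≤ 3
  b_4=2 ≤ 4
  b_5=6 > 5
  fails at i=5 ⇒ NO

NO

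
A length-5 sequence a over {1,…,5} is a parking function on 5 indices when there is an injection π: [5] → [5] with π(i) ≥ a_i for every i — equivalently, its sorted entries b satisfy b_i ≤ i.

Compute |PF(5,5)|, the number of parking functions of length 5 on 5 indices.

1296

#PF = (5−5+1)·(5+1)^(5−1) = 1×1296 = 1296 (Konheim–Weiss)
One tuple (1,2,3,3,4) → sorted (1,2,3,3,4): b_i ≤ i ∀i, a PF.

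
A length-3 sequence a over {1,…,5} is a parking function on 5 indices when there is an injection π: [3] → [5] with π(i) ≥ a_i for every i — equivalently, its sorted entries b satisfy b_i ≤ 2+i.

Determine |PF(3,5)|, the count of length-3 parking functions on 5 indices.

#PF = (5−3+1)·(5+1)^(3−1) = 3×36 = 108 (Pollak)
One tuple (2,3,1) → sorted (1,2,3): b_i ≤ 2+i ∀i, a PF.

108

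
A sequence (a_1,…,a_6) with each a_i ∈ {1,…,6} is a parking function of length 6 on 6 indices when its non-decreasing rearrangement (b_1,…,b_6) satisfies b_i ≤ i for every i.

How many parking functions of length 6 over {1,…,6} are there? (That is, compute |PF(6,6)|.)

Count = (6−6+1)·(6+1)^(6−1) = 1×16807 = 16807
Example (2,1,3,4,2,4) → sorted (1,2,2,3,4,4): b_i ≤ i ∀i, a PF.

16807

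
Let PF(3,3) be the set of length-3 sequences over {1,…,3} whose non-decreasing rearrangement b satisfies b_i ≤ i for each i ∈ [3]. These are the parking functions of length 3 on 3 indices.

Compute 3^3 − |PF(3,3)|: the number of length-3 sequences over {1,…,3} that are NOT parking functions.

11

|PF(3,3)| = (4−3)·4^(3−1) = 1·16 = 16 (Pollak)
One tuple (2,2,3) → sorted (2,2,3): b_1=2>1, not a PF.
3^3 − 16 = 27 − 16 = 11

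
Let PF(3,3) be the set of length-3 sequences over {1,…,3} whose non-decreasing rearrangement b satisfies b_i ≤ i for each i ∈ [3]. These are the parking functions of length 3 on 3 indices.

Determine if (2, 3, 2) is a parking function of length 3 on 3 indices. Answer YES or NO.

NO

Order a: b = (2, 2, 3).
  b_1=2 > 1
  fails at i=1 ⇒ NO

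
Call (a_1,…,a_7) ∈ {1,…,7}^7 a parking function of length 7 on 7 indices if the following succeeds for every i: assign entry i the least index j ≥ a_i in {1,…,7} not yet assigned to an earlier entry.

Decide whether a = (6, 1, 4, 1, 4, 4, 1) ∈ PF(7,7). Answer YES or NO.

YES

Sorted: b = (1, 1, 1, 4, 4, 4, 6).
  b_1=1 ≤ 1
  b_2=1 ≤ 2
  b_3=1 ≤ 3
  b_4=4 ≤ 4
  b_5=4 ≤ 5
  b_6=4 ≤ 6
  b_7=6 ≤ 7
All bounds hold ⇒ YES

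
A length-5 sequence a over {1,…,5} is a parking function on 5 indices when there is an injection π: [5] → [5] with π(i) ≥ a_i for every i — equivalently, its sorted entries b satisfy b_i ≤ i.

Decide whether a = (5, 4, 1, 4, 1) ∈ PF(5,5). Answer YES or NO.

NO

Rearranged: b = (1, 1, 4, 4, 5).
  b_1=1 ≤ 1
  b_2=1 ≤ 2
  b_3=4 > 3
  fails at i=3 ⇒ NO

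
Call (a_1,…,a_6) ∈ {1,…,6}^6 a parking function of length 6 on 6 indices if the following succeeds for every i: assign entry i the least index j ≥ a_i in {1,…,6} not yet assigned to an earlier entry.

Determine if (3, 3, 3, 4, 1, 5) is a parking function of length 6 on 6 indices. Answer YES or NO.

Sorted: b = (1, 3, 3, 3, 4, 5).
  b_1=1 ≤ 1
  b_2=3 > 2
  fails at i=2 ⇒ NO

NO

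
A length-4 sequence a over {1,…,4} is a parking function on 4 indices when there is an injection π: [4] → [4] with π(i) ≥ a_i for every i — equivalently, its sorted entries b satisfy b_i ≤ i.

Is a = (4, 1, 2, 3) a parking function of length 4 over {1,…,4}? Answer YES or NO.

Order a: b = (1, 2, 3, 4).
  b_1=1 ≤ 1
  b_2=2 ≤ 2
  b_3=3 ≤ 3
  b_4=4 ≤ 4
All bounds hold ⇒ YES

YES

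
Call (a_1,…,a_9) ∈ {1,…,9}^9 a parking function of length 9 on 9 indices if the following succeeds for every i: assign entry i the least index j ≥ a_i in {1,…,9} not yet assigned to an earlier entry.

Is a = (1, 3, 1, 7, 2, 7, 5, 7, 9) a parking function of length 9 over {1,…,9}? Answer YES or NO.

NO

Rearranged: b = (1, 1, 2, 3, 5, 7, 7, 7, 9).
  b_1=1 ≤ 1
  b_2=1 ≤ 2
  b_3=2 ≤ 3
  b_4=3 ≤ 4
  b_5=5 ≤ 5
  b_6=7 > 6
  fails at i=6 ⇒ NO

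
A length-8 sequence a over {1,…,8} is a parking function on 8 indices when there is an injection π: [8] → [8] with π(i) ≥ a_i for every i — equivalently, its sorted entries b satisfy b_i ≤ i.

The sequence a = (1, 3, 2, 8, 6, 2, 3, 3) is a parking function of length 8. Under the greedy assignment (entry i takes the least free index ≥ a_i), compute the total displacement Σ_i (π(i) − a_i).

8

Σπ = 36 ({1..8} each once); Σa = 1+3+2+8+6+2+3+3 = 28; disp = 36−28 = 8.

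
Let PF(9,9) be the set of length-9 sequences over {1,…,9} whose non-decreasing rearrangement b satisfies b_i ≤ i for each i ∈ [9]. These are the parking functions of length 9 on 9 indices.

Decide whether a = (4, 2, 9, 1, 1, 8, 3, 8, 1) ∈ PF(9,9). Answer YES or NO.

NO

Sorted: b = (1, 1, 1, 2, 3, 4, 8, 8, 9).
  b_1=1 ≤ 1
  b_2=1 ≤ 2
  b_3=1 ≤ 3
  b_4=2 ≤ 4
  b_5=3 ≤ 5
  b_6=4 ≤ 6
  b_7=8 > 7
  fails at i=7 ⇒ NO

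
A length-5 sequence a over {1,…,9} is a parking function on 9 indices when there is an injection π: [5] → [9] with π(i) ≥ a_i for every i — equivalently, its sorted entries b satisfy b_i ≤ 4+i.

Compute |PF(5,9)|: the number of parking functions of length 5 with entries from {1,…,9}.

50000

#PF = 5·10^4 = 5·10000 = 50000 (Pollak)
Check (2,5,6,2,6) → sorted (2,2,5,6,6): b_i ≤ 4+i ∀i, a PF.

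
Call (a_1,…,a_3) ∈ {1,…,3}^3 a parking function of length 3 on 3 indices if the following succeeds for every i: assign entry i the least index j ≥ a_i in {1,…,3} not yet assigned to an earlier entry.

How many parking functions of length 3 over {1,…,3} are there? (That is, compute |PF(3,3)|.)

16

|PF| = (3+1−3)·(3+1)^{3−1} = 1×16 = 16 [KW]
One tuple (1,2,3) → sorted (1,2,3): b_i ≤ i ∀i, a PF.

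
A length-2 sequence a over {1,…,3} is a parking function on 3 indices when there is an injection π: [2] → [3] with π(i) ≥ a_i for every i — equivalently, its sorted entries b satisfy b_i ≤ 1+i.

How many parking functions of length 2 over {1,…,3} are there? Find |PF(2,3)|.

8

|PF| = (3+1−2)·(3+1)^{2−1} = 2·4 = 8
One tuple (2,2) → sorted (2,2): b_i ≤ 1+i ∀i, a PF.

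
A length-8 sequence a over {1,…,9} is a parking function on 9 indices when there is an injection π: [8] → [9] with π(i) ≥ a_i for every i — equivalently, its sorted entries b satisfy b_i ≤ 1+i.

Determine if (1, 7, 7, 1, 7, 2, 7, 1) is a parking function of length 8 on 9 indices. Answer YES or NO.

NO

Sorted: b = (1, 1, 1, 2, 7, 7, 7, 7).
  b_1=1 ≤ 2
  b_2=1 ≤ 3
  b_3=1 ≤ 4
  b_4=2 ≤ 5
  b_5=7 > 6
  fails at i=5 ⇒ NO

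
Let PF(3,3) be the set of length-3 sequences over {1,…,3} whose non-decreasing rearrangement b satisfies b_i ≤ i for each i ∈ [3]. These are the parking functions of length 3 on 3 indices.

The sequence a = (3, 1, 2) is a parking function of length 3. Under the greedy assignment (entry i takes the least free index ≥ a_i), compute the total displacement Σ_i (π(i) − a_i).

Σπ(i) = 1+…+3 = 6; Σa = 3+1+2 = 6; disp = 6−6 = 0.

0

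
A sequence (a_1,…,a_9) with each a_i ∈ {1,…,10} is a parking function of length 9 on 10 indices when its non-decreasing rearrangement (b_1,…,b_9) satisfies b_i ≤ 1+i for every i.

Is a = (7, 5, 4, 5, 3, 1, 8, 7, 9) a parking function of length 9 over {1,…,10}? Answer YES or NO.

Sorted: b = (1, 3, 4, 5, 5, 7, 7, 8, 9).
  b_1=1 ≤ 2
  b_2=3 ≤ 3
  b_3=4 ≤ 4
  b_4=5 ≤ 5
  b_5=5 ≤ 6
  b_6=7 ≤ 7
  b_7=7 ≤ 8
  b_8=8 ≤ 9
  b_9=9 ≤ 10
All bounds hold ⇒ YES

YES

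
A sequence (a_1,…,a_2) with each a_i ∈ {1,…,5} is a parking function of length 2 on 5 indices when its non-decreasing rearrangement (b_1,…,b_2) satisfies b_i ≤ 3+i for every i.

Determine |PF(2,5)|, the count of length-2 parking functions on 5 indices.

|PF| = 4·6^1 = 4×6 = 24 [KW]
Example (1,3) → sorted (1,3): b_i ≤ 3+i ∀i, a PF.

24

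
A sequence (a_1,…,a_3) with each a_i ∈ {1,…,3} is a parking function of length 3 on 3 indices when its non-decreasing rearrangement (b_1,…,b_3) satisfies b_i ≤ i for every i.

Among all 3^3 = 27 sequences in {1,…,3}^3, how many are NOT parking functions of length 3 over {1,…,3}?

11

|PF| = (3+1−3)·(3+1)^{3−1} = 1×16 = 16 (Konheim–Weiss)
Check (2,3,3) → sorted (2,3,3): b_1=2>1, not a PF.
3^3 − 16 = 27 − 16 = 11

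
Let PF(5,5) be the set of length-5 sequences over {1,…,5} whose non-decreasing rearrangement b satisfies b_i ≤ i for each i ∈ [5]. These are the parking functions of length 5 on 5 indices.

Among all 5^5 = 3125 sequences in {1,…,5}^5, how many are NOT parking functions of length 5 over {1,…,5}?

|PF(5,5)| = (5−5+1)·(5+1)^(5−1) = 1·1296 = 1296 (Pollak)
Example (3,5,5,4,5) → sorted (3,4,5,5,5): b_1=3>1, not a PF.
5^5 − 1296 = 3125 − 1296 = 1829

1829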